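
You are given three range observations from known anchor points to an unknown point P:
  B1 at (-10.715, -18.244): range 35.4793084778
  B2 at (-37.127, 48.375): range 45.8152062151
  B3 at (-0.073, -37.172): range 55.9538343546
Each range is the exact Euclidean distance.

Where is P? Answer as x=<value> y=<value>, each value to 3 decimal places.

eq1: (x + 10.715)² + (y + 18.244)² = 35.4793084778²
eq2: (x + 37.127)² + (y − 48.375)² = 45.8152062151²
eq3: (x + 0.073)² + (y + 37.172)² = 55.9538343546²
eq1−eq3, eq1−eq2 (x²,y² cancel):
  21.284·x − 37.856·y = -937.942097
  -52.824·x + 133.238·y = 2430.648203
det = 21.284·133.238 − -37.856·-52.824 = 836.132248
x = (-937.942097·133.238 − -37.856·2430.648203) / 836.132248 = -39.413515
y = (21.284·2430.648203 − -937.942097·-52.824) / 836.132248 = 2.616886

x=-39.414 y=2.617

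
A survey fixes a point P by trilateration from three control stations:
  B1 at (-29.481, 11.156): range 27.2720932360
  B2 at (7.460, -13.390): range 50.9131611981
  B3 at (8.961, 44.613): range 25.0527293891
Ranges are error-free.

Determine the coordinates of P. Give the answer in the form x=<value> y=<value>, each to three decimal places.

eq1: (x + 29.481)² + (y − 11.156)² = 27.2720932360²
eq2: (x − 7.460)² + (y + 13.390)² = 50.9131611981²
eq3: (x − 8.961)² + (y − 44.613)² = 25.0527293891²
eq3−eq2, eq3−eq1 (x²,y² cancel):
  -3.002·x − 116.006·y = -3800.186323
  -76.884·x − 66.914·y = -1193.161413
det = -3.002·-66.914 − -116.006·-76.884 = -8718.129476
x = (-3800.186323·-66.914 − -116.006·-1193.161413) / -8718.129476 = -13.290900
y = (-3.002·-1193.161413 − -3800.186323·-76.884) / -8718.129476 = 33.102474

x=-13.291 y=33.102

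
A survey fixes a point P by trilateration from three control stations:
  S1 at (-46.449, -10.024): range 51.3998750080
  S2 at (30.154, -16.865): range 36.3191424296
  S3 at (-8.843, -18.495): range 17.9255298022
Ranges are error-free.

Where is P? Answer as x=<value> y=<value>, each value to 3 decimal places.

eq1: (x + 46.449)² + (y + 10.024)² = 51.3998750080²
eq2: (x − 30.154)² + (y + 16.865)² = 36.3191424296²
eq3: (x + 8.843)² + (y + 18.495)² = 17.9255298022²
eq1−eq3, eq1−eq2 (x²,y² cancel):
  75.212·x − 16.942·y = 482.896029
  153.206·x − 13.682·y = 258.568808
det = 75.212·-13.682 − -16.942·153.206 = 1566.565468
x = (482.896029·-13.682 − -16.942·258.568808) / 1566.565468 = -1.421141
y = (75.212·258.568808 − 482.896029·153.206) / 1566.565468 = -34.811882

x=-1.421 y=-34.812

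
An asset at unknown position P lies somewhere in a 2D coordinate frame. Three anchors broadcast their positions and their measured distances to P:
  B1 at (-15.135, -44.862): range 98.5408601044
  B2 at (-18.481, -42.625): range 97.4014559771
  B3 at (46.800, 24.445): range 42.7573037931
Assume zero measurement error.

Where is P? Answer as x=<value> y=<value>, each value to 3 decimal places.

x=12.349 y=49.769

eq1: (x + 15.135)² + (y + 44.862)² = 98.5408601044²
eq2: (x + 18.481)² + (y + 42.625)² = 97.4014559771²
eq3: (x − 46.800)² + (y − 24.445)² = 42.7573037931²
eq2−eq1, eq2−eq3 (x²,y² cancel):
  6.692·x − 4.474·y = -140.028201
  130.562·x + 134.140·y = 8288.216638
det = 6.692·134.140 − -4.474·130.562 = 1481.799268
x = (-140.028201·134.140 − -4.474·8288.216638) / 1481.799268 = 12.348568
y = (6.692·8288.216638 − -140.028201·130.562) / 1481.799268 = 49.768622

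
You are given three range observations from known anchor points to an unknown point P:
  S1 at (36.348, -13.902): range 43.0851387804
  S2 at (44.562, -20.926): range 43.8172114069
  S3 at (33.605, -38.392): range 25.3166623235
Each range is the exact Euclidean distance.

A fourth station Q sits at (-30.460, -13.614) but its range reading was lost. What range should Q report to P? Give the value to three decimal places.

eq1: (x − 36.348)² + (y + 13.902)² = 43.0851387804²
eq2: (x − 44.562)² + (y + 20.926)² = 43.8172114069²
eq3: (x − 33.605)² + (y + 38.392)² = 25.3166623235²
eq2−eq1, eq2−eq3 (x²,y² cancel):
  -16.428·x + 14.048·y = -845.607780
  -21.914·x − 34.932·y = 1458.586993
det = -16.428·-34.932 − 14.048·-21.914 = 881.710768
x = (-845.607780·-34.932 − 14.048·1458.586993) / 881.710768 = 10.262482
y = (-16.428·1458.586993 − -845.607780·-21.914) / 881.710768 = -48.193033
|P − Q| = √((10.262482 − -30.460)² + (-48.193033 − -13.614)²) = 53.423123

53.423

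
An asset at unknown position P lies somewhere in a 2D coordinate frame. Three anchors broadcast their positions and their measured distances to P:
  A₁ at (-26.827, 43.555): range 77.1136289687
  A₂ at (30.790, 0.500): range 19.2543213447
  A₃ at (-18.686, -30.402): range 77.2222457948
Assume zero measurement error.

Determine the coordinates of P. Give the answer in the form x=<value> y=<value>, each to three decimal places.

x=44.434 y=14.086

eq1: (x + 26.827)² + (y − 43.555)² = 77.1136289687²
eq2: (x − 30.790)² + (y − 0.500)² = 19.2543213447²
eq3: (x + 18.686)² + (y + 30.402)² = 77.2222457948²
eq1−eq3, eq1−eq2 (x²,y² cancel):
  16.282·x − 147.914·y = -1360.041227
  115.234·x − 86.110·y = 3907.331028
det = 16.282·-86.110 − -147.914·115.234 = 15642.678856
x = (-1360.041227·-86.110 − -147.914·3907.331028) / 15642.678856 = 44.433701
y = (16.282·3907.331028 − -1360.041227·115.234) / 15642.678856 = 14.085960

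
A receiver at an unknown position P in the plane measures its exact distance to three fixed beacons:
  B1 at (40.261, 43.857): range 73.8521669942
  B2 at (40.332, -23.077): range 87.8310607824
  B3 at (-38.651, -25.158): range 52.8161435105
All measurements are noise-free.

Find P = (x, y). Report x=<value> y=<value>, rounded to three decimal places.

eq1: (x − 40.261)² + (y − 43.857)² = 73.8521669942²
eq2: (x − 40.332)² + (y + 23.077)² = 87.8310607824²
eq3: (x + 38.651)² + (y + 25.158)² = 52.8161435105²
eq2−eq1, eq2−eq3 (x²,y² cancel):
  -0.142·x + 133.868·y = 3645.319085
  -157.966·x − 4.162·y = 4892.356835
det = -0.142·-4.162 − 133.868·-157.966 = 21147.183492
x = (3645.319085·-4.162 − 133.868·4892.356835) / 21147.183492 = -31.687522
y = (-0.142·4892.356835 − 3645.319085·-157.966) / 21147.183492 = 27.197086

x=-31.688 y=27.197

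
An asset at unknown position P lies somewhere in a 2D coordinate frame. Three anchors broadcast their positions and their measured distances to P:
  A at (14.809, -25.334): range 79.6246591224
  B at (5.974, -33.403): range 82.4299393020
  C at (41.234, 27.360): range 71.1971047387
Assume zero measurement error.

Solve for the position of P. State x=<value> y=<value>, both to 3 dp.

eq1: (x − 14.809)² + (y + 25.334)² = 79.6246591224²
eq2: (x − 5.974)² + (y + 33.403)² = 82.4299393020²
eq3: (x − 41.234)² + (y − 27.360)² = 71.1971047387²
eq3−eq2, eq3−eq1 (x²,y² cancel):
  -70.520·x − 121.526·y = -3023.030441
  -52.850·x − 105.388·y = -2858.752936
det = -70.520·-105.388 − -121.526·-52.850 = 1009.312660
x = (-3023.030441·-105.388 − -121.526·-2858.752936) / 1009.312660 = -28.555747
y = (-70.520·-2858.752936 − -3023.030441·-52.850) / 1009.312660 = 41.446125

x=-28.556 y=41.446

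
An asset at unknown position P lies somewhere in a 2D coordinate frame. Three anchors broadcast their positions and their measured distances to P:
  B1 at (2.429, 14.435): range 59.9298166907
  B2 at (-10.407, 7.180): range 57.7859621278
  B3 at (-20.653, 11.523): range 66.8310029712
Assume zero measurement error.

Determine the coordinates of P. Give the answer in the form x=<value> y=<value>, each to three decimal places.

eq1: (x − 2.429)² + (y − 14.435)² = 59.9298166907²
eq2: (x + 10.407)² + (y − 7.180)² = 57.7859621278²
eq3: (x + 20.653)² + (y − 11.523)² = 66.8310029712²
eq2−eq1, eq2−eq3 (x²,y² cancel):
  25.672·x + 14.510·y = -197.954293
  -20.492·x + 8.686·y = -727.697650
det = 25.672·8.686 − 14.510·-20.492 = 520.325912
x = (-197.954293·8.686 − 14.510·-727.697650) / 520.325912 = 16.988318
y = (25.672·-727.697650 − -197.954293·-20.492) / 520.325912 = -43.699406

x=16.988 y=-43.699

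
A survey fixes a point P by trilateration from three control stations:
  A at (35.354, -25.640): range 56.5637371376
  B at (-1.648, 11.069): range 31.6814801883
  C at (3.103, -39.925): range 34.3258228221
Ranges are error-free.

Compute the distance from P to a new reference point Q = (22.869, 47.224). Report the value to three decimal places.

75.358

eq1: (x − 35.354)² + (y + 25.640)² = 56.5637371376²
eq2: (x + 1.648)² + (y − 11.069)² = 31.6814801883²
eq3: (x − 3.103)² + (y + 39.925)² = 34.3258228221²
eq2−eq1, eq2−eq3 (x²,y² cancel):
  74.004·x − 73.418·y = -413.663921
  9.502·x − 101.988·y = 1303.849644
det = 74.004·-101.988 − -73.418·9.502 = -6849.902116
x = (-413.663921·-101.988 − -73.418·1303.849644) / -6849.902116 = -20.133834
y = (74.004·1303.849644 − -413.663921·9.502) / -6849.902116 = -14.660169
|P − Q| = √((-20.133834 − 22.869)² + (-14.660169 − 47.224)²) = 75.358437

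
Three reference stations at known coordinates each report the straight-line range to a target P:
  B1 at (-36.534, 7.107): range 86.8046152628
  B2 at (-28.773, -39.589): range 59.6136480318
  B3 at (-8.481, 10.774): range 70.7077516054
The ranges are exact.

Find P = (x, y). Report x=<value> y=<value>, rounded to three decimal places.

eq1: (x + 36.534)² + (y − 7.107)² = 86.8046152628²
eq2: (x + 28.773)² + (y + 39.589)² = 59.6136480318²
eq3: (x + 8.481)² + (y − 10.774)² = 70.7077516054²
eq1−eq2, eq1−eq3 (x²,y² cancel):
  15.522·x − 93.392·y = 4991.186044
  56.106·x + 7.334·y = 1338.218926
det = 15.522·7.334 − -93.392·56.106 = 5353.689900
x = (4991.186044·7.334 − -93.392·1338.218926) / 5353.689900 = 30.181857
y = (15.522·1338.218926 − 4991.186044·56.106) / 5353.689900 = -48.427095

x=30.182 y=-48.427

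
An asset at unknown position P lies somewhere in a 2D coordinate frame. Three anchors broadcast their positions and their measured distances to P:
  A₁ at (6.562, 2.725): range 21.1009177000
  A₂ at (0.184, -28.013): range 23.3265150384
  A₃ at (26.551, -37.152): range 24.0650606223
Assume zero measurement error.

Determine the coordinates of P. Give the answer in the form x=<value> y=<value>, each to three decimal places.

eq1: (x − 6.562)² + (y − 2.725)² = 21.1009177000²
eq2: (x − 0.184)² + (y + 28.013)² = 23.3265150384²
eq3: (x − 26.551)² + (y + 37.152)² = 24.0650606223²
eq1−eq3, eq1−eq2 (x²,y² cancel):
  39.978·x − 79.754·y = 1900.862821
  -12.756·x − 61.476·y = 635.398980
det = 39.978·-61.476 − -79.754·-12.756 = -3475.029552
x = (1900.862821·-61.476 − -79.754·635.398980) / -3475.029552 = 19.044970
y = (39.978·635.398980 − 1900.862821·-12.756) / -3475.029552 = -14.287472

x=19.045 y=-14.287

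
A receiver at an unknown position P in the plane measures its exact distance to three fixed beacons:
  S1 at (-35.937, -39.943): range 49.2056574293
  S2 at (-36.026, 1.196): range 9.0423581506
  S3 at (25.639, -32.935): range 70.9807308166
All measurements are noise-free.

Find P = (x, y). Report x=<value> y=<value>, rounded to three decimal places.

x=-31.579 y=9.069

eq1: (x + 35.937)² + (y + 39.943)² = 49.2056574293²
eq2: (x + 36.026)² + (y − 1.196)² = 9.0423581506²
eq3: (x − 25.639)² + (y + 32.935)² = 70.9807308166²
eq3−eq1, eq3−eq2 (x²,y² cancel):
  -123.152·x − 14.016·y = 3761.906096
  -123.330·x + 68.262·y = 4513.730452
det = -123.152·68.262 − -14.016·-123.330 = -10135.195104
x = (3761.906096·68.262 − -14.016·4513.730452) / -10135.195104 = -31.579035
y = (-123.152·4513.730452 − 3761.906096·-123.330) / -10135.195104 = 9.069293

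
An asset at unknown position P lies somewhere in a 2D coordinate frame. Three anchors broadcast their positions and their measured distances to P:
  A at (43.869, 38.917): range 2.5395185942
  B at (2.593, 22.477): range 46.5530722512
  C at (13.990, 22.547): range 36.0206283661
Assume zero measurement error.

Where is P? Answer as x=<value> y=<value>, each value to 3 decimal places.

eq1: (x − 43.869)² + (y − 38.917)² = 2.5395185942²
eq2: (x − 2.593)² + (y − 22.477)² = 46.5530722512²
eq3: (x − 13.990)² + (y − 22.547)² = 36.0206283661²
eq3−eq1, eq3−eq2 (x²,y² cancel):
  59.758·x + 32.740·y = 4025.971254
  -22.794·x − 0.140·y = -1061.850999
det = 59.758·-0.140 − 32.740·-22.794 = 737.909440
x = (4025.971254·-0.140 − 32.740·-1061.850999) / 737.909440 = 46.349001
y = (59.758·-1061.850999 − 4025.971254·-22.794) / 737.909440 = 38.370422

x=46.349 y=38.370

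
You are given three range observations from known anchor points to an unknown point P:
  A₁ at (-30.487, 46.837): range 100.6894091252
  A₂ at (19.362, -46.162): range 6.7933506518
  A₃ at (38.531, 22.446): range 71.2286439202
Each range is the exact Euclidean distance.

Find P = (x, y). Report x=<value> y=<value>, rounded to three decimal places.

x=12.916 y=-44.017

eq1: (x + 30.487)² + (y − 46.837)² = 100.6894091252²
eq2: (x − 19.362)² + (y + 46.162)² = 6.7933506518²
eq3: (x − 38.531)² + (y − 22.446)² = 71.2286439202²
eq1−eq3, eq1−eq2 (x²,y² cancel):
  138.036·x − 48.782·y = 3930.136534
  99.698·x − 185.998·y = 9474.863047
det = 138.036·-185.998 − -48.782·99.698 = -20810.952092
x = (3930.136534·-185.998 − -48.782·9474.863047) / -20810.952092 = 12.916024
y = (138.036·9474.863047 − 3930.136534·99.698) / -20810.952092 = -44.017469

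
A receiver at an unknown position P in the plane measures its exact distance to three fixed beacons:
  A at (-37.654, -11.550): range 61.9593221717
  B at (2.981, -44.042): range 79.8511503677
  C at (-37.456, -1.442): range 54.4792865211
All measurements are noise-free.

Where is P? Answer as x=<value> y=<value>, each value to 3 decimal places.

x=2.300 y=35.806

eq1: (x + 37.654)² + (y + 11.550)² = 61.9593221717²
eq2: (x − 2.981)² + (y + 44.042)² = 79.8511503677²
eq3: (x + 37.456)² + (y + 1.442)² = 54.4792865211²
eq1−eq3, eq1−eq2 (x²,y² cancel):
  0.396·x + 20.216·y = 724.770028
  81.270·x − 64.984·y = -2139.890702
det = 0.396·-64.984 − 20.216·81.270 = -1668.687984
x = (724.770028·-64.984 − 20.216·-2139.890702) / -1668.687984 = 2.300265
y = (0.396·-2139.890702 − 724.770028·81.270) / -1668.687984 = 35.806249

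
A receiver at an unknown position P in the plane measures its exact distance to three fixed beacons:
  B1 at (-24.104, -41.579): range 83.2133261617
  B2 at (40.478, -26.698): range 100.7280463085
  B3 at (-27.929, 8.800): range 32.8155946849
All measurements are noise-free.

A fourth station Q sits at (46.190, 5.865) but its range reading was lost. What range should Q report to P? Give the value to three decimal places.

87.634

eq1: (x + 24.104)² + (y + 41.579)² = 83.2133261617²
eq2: (x − 40.478)² + (y + 26.698)² = 100.7280463085²
eq3: (x + 27.929)² + (y − 8.800)² = 32.8155946849²
eq1−eq3, eq1−eq2 (x²,y² cancel):
  -7.650·x + 100.758·y = 4395.247380
  129.164·x + 29.762·y = -3180.246031
det = -7.650·29.762 − 100.758·129.164 = -13241.985612
x = (4395.247380·29.762 − 100.758·-3180.246031) / -13241.985612 = -34.076958
y = (-7.650·-3180.246031 − 4395.247380·129.164) / -13241.985612 = 41.034545
|P − Q| = √((-34.076958 − 46.190)² + (41.034545 − 5.865)²) = 87.633791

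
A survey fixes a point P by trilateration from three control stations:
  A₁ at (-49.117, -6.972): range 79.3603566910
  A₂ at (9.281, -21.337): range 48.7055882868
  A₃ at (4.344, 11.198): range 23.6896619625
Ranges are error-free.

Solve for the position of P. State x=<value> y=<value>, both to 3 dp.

eq1: (x + 49.117)² + (y + 6.972)² = 79.3603566910²
eq2: (x − 9.281)² + (y + 21.337)² = 48.7055882868²
eq3: (x − 4.344)² + (y − 11.198)² = 23.6896619625²
eq1−eq3, eq1−eq2 (x²,y² cancel):
  106.922·x + 36.340·y = 3420.043197
  116.796·x − 28.730·y = 2006.147941
det = 106.922·-28.730 − 36.340·116.796 = -7316.235700
x = (3420.043197·-28.730 − 36.340·2006.147941) / -7316.235700 = 23.394716
y = (106.922·2006.147941 − 3420.043197·116.796) / -7316.235700 = 25.278849

x=23.395 y=25.279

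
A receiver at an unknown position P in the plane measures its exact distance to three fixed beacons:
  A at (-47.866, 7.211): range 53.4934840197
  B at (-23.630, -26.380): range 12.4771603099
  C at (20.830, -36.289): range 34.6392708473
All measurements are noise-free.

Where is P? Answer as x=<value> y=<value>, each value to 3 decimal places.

x=-13.732 y=-33.977

eq1: (x + 47.866)² + (y − 7.211)² = 53.4934840197²
eq2: (x + 23.630)² + (y + 26.380)² = 12.4771603099²
eq3: (x − 20.830)² + (y + 36.289)² = 34.6392708473²
eq2−eq3, eq2−eq1 (x²,y² cancel):
  88.920·x − 19.818·y = -547.700434
  -48.472·x + 67.182·y = -1617.002126
det = 88.920·67.182 − -19.818·-48.472 = 5013.205344
x = (-547.700434·67.182 − -19.818·-1617.002126) / 5013.205344 = -13.732005
y = (88.920·-1617.002126 − -547.700434·-48.472) / 5013.205344 = -33.976658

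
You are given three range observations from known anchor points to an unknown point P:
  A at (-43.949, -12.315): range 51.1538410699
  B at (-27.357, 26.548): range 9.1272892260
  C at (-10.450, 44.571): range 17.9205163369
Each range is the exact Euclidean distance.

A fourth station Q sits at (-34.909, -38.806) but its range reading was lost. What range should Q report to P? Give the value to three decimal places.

eq1: (x + 43.949)² + (y + 12.315)² = 51.1538410699²
eq2: (x + 27.357)² + (y − 26.548)² = 9.1272892260²
eq3: (x + 10.450)² + (y − 44.571)² = 17.9205163369²
eq1−eq2, eq1−eq3 (x²,y² cancel):
  33.184·x + 77.726·y = 1903.435975
  66.998·x + 113.772·y = 2308.173265
det = 33.184·113.772 − 77.726·66.998 = -1432.076500
x = (1903.435975·113.772 − 77.726·2308.173265) / -1432.076500 = -25.943197
y = (33.184·2308.173265 − 1903.435975·66.998) / -1432.076500 = 35.565126
|P − Q| = √((-25.943197 − -34.909)² + (35.565126 − -38.806)²) = 74.909613

74.910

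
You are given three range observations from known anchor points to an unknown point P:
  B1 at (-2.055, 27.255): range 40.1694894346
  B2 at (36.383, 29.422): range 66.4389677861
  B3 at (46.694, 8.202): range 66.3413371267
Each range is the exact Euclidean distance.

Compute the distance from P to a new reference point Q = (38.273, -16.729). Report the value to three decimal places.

55.786

eq1: (x + 2.055)² + (y − 27.255)² = 40.1694894346²
eq2: (x − 36.383)² + (y − 29.422)² = 66.4389677861²
eq3: (x − 46.694)² + (y − 8.202)² = 66.3413371267²
eq2−eq3, eq2−eq1 (x²,y² cancel):
  20.622·x − 42.440·y = 71.189096
  -76.876·x − 4.334·y = 1358.229836
det = 20.622·-4.334 − -42.440·-76.876 = -3351.993188
x = (71.189096·-4.334 − -42.440·1358.229836) / -3351.993188 = -17.104671
y = (20.622·1358.229836 − 71.189096·-76.876) / -3351.993188 = -9.988728
|P − Q| = √((-17.104671 − 38.273)² + (-9.988728 − -16.729)²) = 55.786358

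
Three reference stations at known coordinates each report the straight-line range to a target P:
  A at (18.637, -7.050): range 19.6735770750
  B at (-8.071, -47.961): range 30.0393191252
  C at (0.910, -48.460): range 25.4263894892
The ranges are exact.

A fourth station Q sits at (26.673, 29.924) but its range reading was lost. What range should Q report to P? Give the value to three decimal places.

57.394

eq1: (x − 18.637)² + (y + 7.050)² = 19.6735770750²
eq2: (x + 8.071)² + (y + 47.961)² = 30.0393191252²
eq3: (x − 0.910)² + (y + 48.460)² = 25.4263894892²
eq1−eq3, eq1−eq2 (x²,y² cancel):
  -35.454·x − 82.820·y = 1692.707783
  -53.416·x − 81.822·y = 1453.047234
det = -35.454·-81.822 − -82.820·-53.416 = -1522.995932
x = (1692.707783·-81.822 − -82.820·1453.047234) / -1522.995932 = 11.923449
y = (-35.454·1453.047234 − 1692.707783·-53.416) / -1522.995932 = -25.542644
|P − Q| = √((11.923449 − 26.673)² + (-25.542644 − 29.924)²) = 57.394231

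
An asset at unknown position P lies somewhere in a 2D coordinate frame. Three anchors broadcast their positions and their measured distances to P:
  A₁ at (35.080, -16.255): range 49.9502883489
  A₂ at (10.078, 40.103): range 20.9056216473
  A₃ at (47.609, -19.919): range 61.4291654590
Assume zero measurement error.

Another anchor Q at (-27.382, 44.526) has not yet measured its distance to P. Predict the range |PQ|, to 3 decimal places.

37.474

eq1: (x − 35.080)² + (y + 16.255)² = 49.9502883489²
eq2: (x − 10.078)² + (y − 40.103)² = 20.9056216473²
eq3: (x − 47.609)² + (y + 19.919)² = 61.4291654590²
eq2−eq1, eq2−eq3 (x²,y² cancel):
  50.004·x − 112.716·y = -2272.971558
  75.062·x − 120.044·y = -2382.930604
det = 50.004·-120.044 − -112.716·75.062 = 2458.008216
x = (-2272.971558·-120.044 − -112.716·-2382.930604) / 2458.008216 = 1.734002
y = (50.004·-2382.930604 − -2272.971558·75.062) / 2458.008216 = 20.934726
|P − Q| = √((1.734002 − -27.382)² + (20.934726 − 44.526)²) = 37.473855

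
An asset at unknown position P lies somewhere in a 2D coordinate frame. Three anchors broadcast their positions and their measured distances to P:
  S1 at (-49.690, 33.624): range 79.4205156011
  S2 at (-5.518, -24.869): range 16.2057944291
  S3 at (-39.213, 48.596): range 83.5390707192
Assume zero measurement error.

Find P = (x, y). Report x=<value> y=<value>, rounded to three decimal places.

eq1: (x + 49.690)² + (y − 33.624)² = 79.4205156011²
eq2: (x + 5.518)² + (y + 24.869)² = 16.2057944291²
eq3: (x + 39.213)² + (y − 48.596)² = 83.5390707192²
eq2−eq1, eq2−eq3 (x²,y² cancel):
  -88.344·x + 116.986·y = -3094.236534
  -67.390·x + 146.930·y = -3465.833464
det = -88.344·146.930 − 116.986·-67.390 = -5096.697380
x = (-3094.236534·146.930 − 116.986·-3465.833464) / -5096.697380 = 9.649814
y = (-88.344·-3465.833464 − -3094.236534·-67.390) / -5096.697380 = -19.162407

x=9.650 y=-19.162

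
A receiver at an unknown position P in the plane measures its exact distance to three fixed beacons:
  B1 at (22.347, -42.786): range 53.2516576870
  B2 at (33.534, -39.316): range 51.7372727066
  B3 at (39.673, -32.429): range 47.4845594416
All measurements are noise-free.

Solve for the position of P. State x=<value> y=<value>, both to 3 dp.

x=19.098 y=10.366

eq1: (x − 22.347)² + (y + 42.786)² = 53.2516576870²
eq2: (x − 33.534)² + (y + 39.316)² = 51.7372727066²
eq3: (x − 39.673)² + (y + 32.429)² = 47.4845594416²
eq3−eq1, eq3−eq2 (x²,y² cancel):
  -34.652·x − 20.714·y = -876.512426
  -12.278·x − 13.774·y = -377.271960
det = -34.652·-13.774 − -20.714·-12.278 = 222.970156
x = (-876.512426·-13.774 − -20.714·-377.271960) / 222.970156 = 19.097941
y = (-34.652·-377.271960 − -876.512426·-12.278) / 222.970156 = 10.366447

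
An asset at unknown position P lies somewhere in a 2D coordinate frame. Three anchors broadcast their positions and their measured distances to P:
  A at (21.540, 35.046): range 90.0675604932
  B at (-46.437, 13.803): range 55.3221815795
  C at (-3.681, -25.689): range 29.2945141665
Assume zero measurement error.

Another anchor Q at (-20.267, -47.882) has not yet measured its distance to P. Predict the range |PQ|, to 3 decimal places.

eq1: (x − 21.540)² + (y − 35.046)² = 90.0675604932²
eq2: (x + 46.437)² + (y − 13.803)² = 55.3221815795²
eq3: (x + 3.681)² + (y + 25.689)² = 29.2945141665²
eq3−eq2, eq3−eq1 (x²,y² cancel):
  -85.512·x + 78.984·y = -528.931918
  50.442·x + 121.470·y = -6235.277659
det = -85.512·121.470 − 78.984·50.442 = -14371.253568
x = (-528.931918·121.470 − 78.984·-6235.277659) / -14371.253568 = -29.798222
y = (-85.512·-6235.277659 − -528.931918·50.442) / -14371.253568 = -38.957732
|P − Q| = √((-29.798222 − -20.267)² + (-38.957732 − -47.882)²) = 13.057058

13.057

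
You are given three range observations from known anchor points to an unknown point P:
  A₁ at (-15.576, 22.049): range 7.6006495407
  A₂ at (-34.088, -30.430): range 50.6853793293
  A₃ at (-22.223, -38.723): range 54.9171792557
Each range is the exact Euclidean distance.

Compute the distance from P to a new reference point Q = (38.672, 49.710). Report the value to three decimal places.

61.398

eq1: (x + 15.576)² + (y − 22.049)² = 7.6006495407²
eq2: (x + 34.088)² + (y + 30.430)² = 50.6853793293²
eq3: (x + 22.223)² + (y + 38.723)² = 54.9171792557²
eq2−eq1, eq2−eq3 (x²,y² cancel):
  37.024·x + 104.958·y = 1152.031337
  23.730·x − 16.586·y = -541.533086
det = 37.024·-16.586 − 104.958·23.730 = -3104.733404
x = (1152.031337·-16.586 − 104.958·-541.533086) / -3104.733404 = -12.152618
y = (37.024·-541.533086 − 1152.031337·23.730) / -3104.733404 = 15.262961
|P − Q| = √((-12.152618 − 38.672)² + (15.262961 − 49.710)²) = 61.398211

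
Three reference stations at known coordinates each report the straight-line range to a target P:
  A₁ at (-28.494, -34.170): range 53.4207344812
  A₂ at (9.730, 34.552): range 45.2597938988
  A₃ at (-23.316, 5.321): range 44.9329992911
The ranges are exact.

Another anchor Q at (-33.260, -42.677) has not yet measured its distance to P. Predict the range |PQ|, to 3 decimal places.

eq1: (x + 28.494)² + (y + 34.170)² = 53.4207344812²
eq2: (x − 9.730)² + (y − 34.552)² = 45.2597938988²
eq3: (x + 23.316)² + (y − 5.321)² = 44.9329992911²
eq3−eq1, eq3−eq2 (x²,y² cancel):
  -10.356·x − 78.982·y = 572.747592
  66.092·x + 58.462·y = 687.090189
det = -10.356·58.462 − -78.982·66.092 = 4614.645872
x = (572.747592·58.462 − -78.982·687.090189) / 4614.645872 = 19.015918
y = (-10.356·687.090189 − 572.747592·66.092) / 4614.645872 = -9.744960
|P − Q| = √((19.015918 − -33.260)² + (-9.744960 − -42.677)²) = 61.784228

61.784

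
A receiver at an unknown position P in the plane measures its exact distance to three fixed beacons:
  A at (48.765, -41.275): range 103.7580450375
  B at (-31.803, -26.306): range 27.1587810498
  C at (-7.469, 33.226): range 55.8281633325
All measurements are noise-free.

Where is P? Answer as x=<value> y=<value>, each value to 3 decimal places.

eq1: (x − 48.765)² + (y + 41.275)² = 103.7580450375²
eq2: (x + 31.803)² + (y + 26.306)² = 27.1587810498²
eq3: (x + 7.469)² + (y − 33.226)² = 55.8281633325²
eq3−eq1, eq3−eq2 (x²,y² cancel):
  112.468·x − 149.002·y = -4727.050276
  -48.668·x − 119.064·y = 2922.867841
det = 112.468·-119.064 − -149.002·-48.668 = -20642.519288
x = (-4727.050276·-119.064 − -149.002·2922.867841) / -20642.519288 = -48.363025
y = (112.468·2922.867841 − -4727.050276·-48.668) / -20642.519288 = -4.780086

x=-48.363 y=-4.780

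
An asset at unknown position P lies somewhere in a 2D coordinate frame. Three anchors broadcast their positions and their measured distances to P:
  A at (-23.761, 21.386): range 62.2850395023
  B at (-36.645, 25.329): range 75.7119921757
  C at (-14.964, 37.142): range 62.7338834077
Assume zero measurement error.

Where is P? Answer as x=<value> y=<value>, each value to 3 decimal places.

eq1: (x + 23.761)² + (y − 21.386)² = 62.2850395023²
eq2: (x + 36.645)² + (y − 25.329)² = 75.7119921757²
eq3: (x + 14.964)² + (y − 37.142)² = 62.7338834077²
eq1−eq3, eq1−eq2 (x²,y² cancel):
  17.594·x + 31.512·y = 525.389361
  -25.768·x + 7.886·y = -890.411464
det = 17.594·7.886 − 31.512·-25.768 = 950.747500
x = (525.389361·7.886 − 31.512·-890.411464) / 950.747500 = 33.870051
y = (17.594·-890.411464 − 525.389361·-25.768) / 950.747500 = -2.237888

x=33.870 y=-2.238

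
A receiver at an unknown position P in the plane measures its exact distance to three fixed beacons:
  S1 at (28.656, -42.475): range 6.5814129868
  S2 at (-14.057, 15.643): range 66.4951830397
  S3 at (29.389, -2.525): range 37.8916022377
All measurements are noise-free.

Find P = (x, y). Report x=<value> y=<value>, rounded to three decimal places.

eq1: (x − 28.656)² + (y + 42.475)² = 6.5814129868²
eq2: (x + 14.057)² + (y − 15.643)² = 66.4951830397²
eq3: (x − 29.389)² + (y + 2.525)² = 37.8916022377²
eq3−eq2, eq3−eq1 (x²,y² cancel):
  -86.892·x + 36.336·y = -3413.622095
  -1.466·x − 79.900·y = 3147.661538
det = -86.892·-79.900 − 36.336·-1.466 = 6995.939376
x = (-3413.622095·-79.900 − 36.336·3147.661538) / 6995.939376 = 22.638129
y = (-86.892·3147.661538 − -3413.622095·-1.466) / 6995.939376 = -39.810376

x=22.638 y=-39.810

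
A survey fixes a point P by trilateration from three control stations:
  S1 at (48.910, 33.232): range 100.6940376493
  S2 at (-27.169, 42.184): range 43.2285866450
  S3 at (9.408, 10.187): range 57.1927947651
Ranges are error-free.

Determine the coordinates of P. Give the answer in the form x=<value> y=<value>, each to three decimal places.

eq1: (x − 48.910)² + (y − 33.232)² = 100.6940376493²
eq2: (x + 27.169)² + (y − 42.184)² = 43.2285866450²
eq3: (x − 9.408)² + (y − 10.187)² = 57.1927947651²
eq2−eq1, eq2−eq3 (x²,y² cancel):
  152.158·x − 17.904·y = -7291.669008
  73.154·x − 63.994·y = -3727.664054
det = 152.158·-63.994 − -17.904·73.154 = -8427.449836
x = (-7291.669008·-63.994 − -17.904·-3727.664054) / -8427.449836 = -47.450056
y = (152.158·-3727.664054 − -7291.669008·73.154) / -8427.449836 = 4.008229

x=-47.450 y=4.008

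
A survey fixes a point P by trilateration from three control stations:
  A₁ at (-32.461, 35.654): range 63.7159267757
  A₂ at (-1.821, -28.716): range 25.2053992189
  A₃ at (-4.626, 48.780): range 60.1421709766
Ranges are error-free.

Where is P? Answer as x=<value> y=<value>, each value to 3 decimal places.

x=13.374 y=-8.605

eq1: (x + 32.461)² + (y − 35.654)² = 63.7159267757²
eq2: (x + 1.821)² + (y + 28.716)² = 25.2053992189²
eq3: (x + 4.626)² + (y − 48.780)² = 60.1421709766²
eq3−eq2, eq3−eq1 (x²,y² cancel):
  5.610·x − 154.992·y = 1408.805001
  -55.670·x − 26.252·y = -518.602634
det = 5.610·-26.252 − -154.992·-55.670 = -8775.678360
x = (1408.805001·-26.252 − -154.992·-518.602634) / -8775.678360 = 13.373691
y = (5.610·-518.602634 − 1408.805001·-55.670) / -8775.678360 = -8.605467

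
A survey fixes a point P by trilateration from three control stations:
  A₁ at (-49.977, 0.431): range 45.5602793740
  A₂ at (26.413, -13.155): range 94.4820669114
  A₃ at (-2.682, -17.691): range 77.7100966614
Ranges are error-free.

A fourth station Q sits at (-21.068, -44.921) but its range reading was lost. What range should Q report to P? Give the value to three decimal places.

eq1: (x + 49.977)² + (y − 0.431)² = 45.5602793740²
eq2: (x − 26.413)² + (y + 13.155)² = 94.4820669114²
eq3: (x + 2.682)² + (y + 17.691)² = 77.7100966614²
eq1−eq2, eq1−eq3 (x²,y² cancel):
  152.780·x − 27.172·y = -8478.307607
  94.590·x − 36.244·y = -6140.841751
det = 152.780·-36.244 − -27.172·94.590 = -2967.158840
x = (-8478.307607·-36.244 − -27.172·-6140.841751) / -2967.158840 = -47.327709
y = (152.780·-6140.841751 − -8478.307607·94.590) / -2967.158840 = 45.914187
|P − Q| = √((-47.327709 − -21.068)² + (45.914187 − -44.921)²) = 94.554765

94.555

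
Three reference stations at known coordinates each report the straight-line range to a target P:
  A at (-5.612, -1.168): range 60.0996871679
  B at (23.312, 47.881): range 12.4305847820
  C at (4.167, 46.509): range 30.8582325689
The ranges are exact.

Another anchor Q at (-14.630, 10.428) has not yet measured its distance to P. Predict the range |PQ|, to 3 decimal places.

eq1: (x + 5.612)² + (y + 1.168)² = 60.0996871679²
eq2: (x − 23.312)² + (y − 47.881)² = 12.4305847820²
eq3: (x − 4.167)² + (y − 46.509)² = 30.8582325689²
eq3−eq1, eq3−eq2 (x²,y² cancel):
  -19.558·x − 95.354·y = -4807.334082
  38.290·x + 2.744·y = 1453.299614
det = -19.558·2.744 − -95.354·38.290 = 3597.437508
x = (-4807.334082·2.744 − -95.354·1453.299614) / 3597.437508 = 34.854422
y = (-19.558·1453.299614 − -4807.334082·38.290) / 3597.437508 = 43.266683
|P − Q| = √((34.854422 − -14.630)² + (43.266683 − 10.428)²) = 59.389285

59.389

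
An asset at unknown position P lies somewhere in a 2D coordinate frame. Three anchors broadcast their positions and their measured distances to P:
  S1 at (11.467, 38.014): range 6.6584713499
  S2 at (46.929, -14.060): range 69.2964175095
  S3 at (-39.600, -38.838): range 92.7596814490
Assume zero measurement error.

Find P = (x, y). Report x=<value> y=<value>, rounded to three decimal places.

eq1: (x − 11.467)² + (y − 38.014)² = 6.6584713499²
eq2: (x − 46.929)² + (y + 14.060)² = 69.2964175095²
eq3: (x + 39.600)² + (y + 38.838)² = 92.7596814490²
eq2−eq3, eq2−eq1 (x²,y² cancel):
  -173.058·x − 49.556·y = -3125.829420
  -70.924·x + 104.148·y = 3934.199883
det = -173.058·104.148 − -49.556·-70.924 = -21538.354328
x = (-3125.829420·104.148 − -49.556·3934.199883) / -21538.354328 = 6.062936
y = (-173.058·3934.199883 − -3125.829420·-70.924) / -21538.354328 = 41.903902

x=6.063 y=41.904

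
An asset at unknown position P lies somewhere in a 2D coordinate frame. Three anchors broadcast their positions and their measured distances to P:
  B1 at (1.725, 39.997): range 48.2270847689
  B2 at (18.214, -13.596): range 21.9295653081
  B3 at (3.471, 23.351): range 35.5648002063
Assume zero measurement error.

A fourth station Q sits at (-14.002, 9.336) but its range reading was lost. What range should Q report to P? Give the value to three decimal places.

eq1: (x − 1.725)² + (y − 39.997)² = 48.2270847689²
eq2: (x − 18.214)² + (y + 13.596)² = 21.9295653081²
eq3: (x − 3.471)² + (y − 23.351)² = 35.5648002063²
eq3−eq2, eq3−eq1 (x²,y² cancel):
  29.486·x − 73.894·y = 743.233149
  -3.492·x + 33.292·y = -15.578100
det = 29.486·33.292 − -73.894·-3.492 = 723.610064
x = (743.233149·33.292 − -73.894·-15.578100) / 723.610064 = 32.604010
y = (29.486·-15.578100 − 743.233149·-3.492) / 723.610064 = 2.951913
|P − Q| = √((32.604010 − -14.002)² + (2.951913 − 9.336)²) = 47.041224

47.041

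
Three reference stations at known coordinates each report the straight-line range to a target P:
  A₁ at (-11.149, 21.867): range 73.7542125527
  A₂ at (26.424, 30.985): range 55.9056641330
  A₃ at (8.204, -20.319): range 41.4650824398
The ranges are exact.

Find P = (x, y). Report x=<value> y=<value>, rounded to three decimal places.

eq1: (x + 11.149)² + (y − 21.867)² = 73.7542125527²
eq2: (x − 26.424)² + (y − 30.985)² = 55.9056641330²
eq3: (x − 8.204)² + (y + 20.319)² = 41.4650824398²
eq2−eq1, eq2−eq3 (x²,y² cancel):
  -75.146·x − 18.236·y = -3370.072698
  -36.440·x − 102.608·y = 227.959596
det = -75.146·-102.608 − -18.236·-36.440 = 7046.060928
x = (-3370.072698·-102.608 − -18.236·227.959596) / 7046.060928 = 49.666543
y = (-75.146·227.959596 − -3370.072698·-36.440) / 7046.060928 = -19.860132

x=49.667 y=-19.860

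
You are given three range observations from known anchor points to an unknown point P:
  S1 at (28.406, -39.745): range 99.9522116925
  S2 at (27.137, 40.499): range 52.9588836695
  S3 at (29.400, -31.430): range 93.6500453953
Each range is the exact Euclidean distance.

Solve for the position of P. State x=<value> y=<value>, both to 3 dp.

x=-25.685 y=44.306

eq1: (x − 28.406)² + (y + 39.745)² = 99.9522116925²
eq2: (x − 27.137)² + (y − 40.499)² = 52.9588836695²
eq3: (x − 29.400)² + (y + 31.430)² = 93.6500453953²
eq1−eq2, eq1−eq3 (x²,y² cancel):
  -2.538·x + 160.488·y = 7175.821172
  1.988·x + 16.630·y = 685.752659
det = -2.538·16.630 − 160.488·1.988 = -361.257084
x = (7175.821172·16.630 − 160.488·685.752659) / -361.257084 = -25.684848
y = (-2.538·685.752659 − 7175.821172·1.988) / -361.257084 = 44.306322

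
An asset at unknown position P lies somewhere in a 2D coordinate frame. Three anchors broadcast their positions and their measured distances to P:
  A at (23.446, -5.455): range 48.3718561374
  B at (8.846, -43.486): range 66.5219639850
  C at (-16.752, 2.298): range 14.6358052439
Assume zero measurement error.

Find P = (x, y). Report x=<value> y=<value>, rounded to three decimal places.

x=-19.575 y=16.659

eq1: (x − 23.446)² + (y + 5.455)² = 48.3718561374²
eq2: (x − 8.846)² + (y + 43.486)² = 66.5219639850²
eq3: (x + 16.752)² + (y − 2.298)² = 14.6358052439²
eq3−eq2, eq3−eq1 (x²,y² cancel):
  51.196·x − 91.568·y = -2527.591293
  80.396·x − 15.506·y = -1832.068038
det = 51.196·-15.506 − -91.568·80.396 = 6567.855752
x = (-2527.591293·-15.506 − -91.568·-1832.068038) / 6567.855752 = -19.575030
y = (51.196·-1832.068038 − -2527.591293·80.396) / 6567.855752 = 16.658964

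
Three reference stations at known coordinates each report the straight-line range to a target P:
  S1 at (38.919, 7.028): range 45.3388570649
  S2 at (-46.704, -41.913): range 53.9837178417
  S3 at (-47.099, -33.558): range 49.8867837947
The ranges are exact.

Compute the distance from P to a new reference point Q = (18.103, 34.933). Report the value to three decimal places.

49.827

eq1: (x − 38.919)² + (y − 7.028)² = 45.3388570649²
eq2: (x + 46.704)² + (y + 41.913)² = 53.9837178417²
eq3: (x + 47.099)² + (y + 33.558)² = 49.8867837947²
eq3−eq2, eq3−eq1 (x²,y² cancel):
  0.790·x − 16.710·y = 167.957425
  172.036·x + 81.172·y = -1347.294583
det = 0.790·81.172 − -16.710·172.036 = 2938.847440
x = (167.957425·81.172 − -16.710·-1347.294583) / 2938.847440 = -3.021542
y = (0.790·-1347.294583 − 167.957425·172.036) / 2938.847440 = -10.194162
|P − Q| = √((-3.021542 − 18.103)² + (-10.194162 − 34.933)²) = 49.826770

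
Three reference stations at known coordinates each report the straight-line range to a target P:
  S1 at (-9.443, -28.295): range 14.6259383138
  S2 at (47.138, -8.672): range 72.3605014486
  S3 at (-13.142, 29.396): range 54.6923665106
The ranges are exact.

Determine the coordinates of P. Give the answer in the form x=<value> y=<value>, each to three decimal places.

eq1: (x + 9.443)² + (y + 28.295)² = 14.6259383138²
eq2: (x − 47.138)² + (y + 8.672)² = 72.3605014486²
eq3: (x + 13.142)² + (y − 29.396)² = 54.6923665106²
eq1−eq3, eq1−eq2 (x²,y² cancel):
  -7.398·x + 115.382·y = -2630.277177
  113.162·x + 39.246·y = -3614.706744
det = -7.398·39.246 − 115.382·113.162 = -13347.199792
x = (-2630.277177·39.246 − 115.382·-3614.706744) / -13347.199792 = -23.513864
y = (-7.398·-3614.706744 − -2630.277177·113.162) / -13347.199792 = -24.303901

x=-23.514 y=-24.304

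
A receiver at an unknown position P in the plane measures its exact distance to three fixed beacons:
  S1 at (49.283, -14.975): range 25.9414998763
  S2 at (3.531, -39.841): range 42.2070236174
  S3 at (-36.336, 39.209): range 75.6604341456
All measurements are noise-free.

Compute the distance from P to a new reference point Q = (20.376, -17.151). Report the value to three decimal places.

eq1: (x − 49.283)² + (y + 14.975)² = 25.9414998763²
eq2: (x − 3.531)² + (y + 39.841)² = 42.2070236174²
eq3: (x + 36.336)² + (y − 39.209)² = 75.6604341456²
eq2−eq3, eq2−eq1 (x²,y² cancel):
  -79.734·x + 158.100·y = -2685.191117
  91.504·x + 49.732·y = 2161.762899
det = -79.734·49.732 − 158.100·91.504 = -18432.113688
x = (-2685.191117·49.732 − 158.100·2161.762899) / -18432.113688 = 25.787311
y = (-79.734·2161.762899 − -2685.191117·91.504) / -18432.113688 = -3.978910
|P − Q| = √((25.787311 − 20.376)² + (-3.978910 − -17.151)²) = 14.240303

14.240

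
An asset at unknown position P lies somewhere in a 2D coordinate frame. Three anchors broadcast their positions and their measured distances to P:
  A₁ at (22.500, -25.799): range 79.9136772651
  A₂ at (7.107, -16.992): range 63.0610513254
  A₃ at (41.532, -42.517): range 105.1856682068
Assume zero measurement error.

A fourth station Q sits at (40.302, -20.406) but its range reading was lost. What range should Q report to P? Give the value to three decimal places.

89.983

eq1: (x − 22.500)² + (y + 25.799)² = 79.9136772651²
eq2: (x − 7.107)² + (y + 16.992)² = 63.0610513254²
eq3: (x − 41.532)² + (y + 42.517)² = 105.1856682068²
eq2−eq3, eq2−eq1 (x²,y² cancel):
  68.850·x − 51.050·y = -3893.963802
  30.786·x − 17.614·y = -1576.898732
det = 68.850·-17.614 − -51.050·30.786 = 358.901400
x = (-3893.963802·-17.614 − -51.050·-1576.898732) / 358.901400 = -33.191294
y = (68.850·-1576.898732 − -3893.963802·30.786) / 358.901400 = 31.513089
|P − Q| = √((-33.191294 − 40.302)² + (31.513089 − -20.406)²) = 89.982532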